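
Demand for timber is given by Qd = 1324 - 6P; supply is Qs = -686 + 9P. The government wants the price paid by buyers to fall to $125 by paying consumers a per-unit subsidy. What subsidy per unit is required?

Required subsidy s = $15 per unit

At a buyer price of 125, quantity demanded is 1324 − 6·125 = 574.
Sellers supply 574 only when they receive Ps with -686 + 9·Ps = 574, i.e. Ps = 140.
s = Ps − Pb = 140 − 125 = 15.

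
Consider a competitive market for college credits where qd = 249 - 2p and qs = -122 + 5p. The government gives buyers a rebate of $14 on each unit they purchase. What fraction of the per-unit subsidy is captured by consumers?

Consumer share = 5/7

Pre-subsidy: 249 - 2p = -122 + 5p gives p* = 53, q* = 143.
With the rebate, buyers effectively pay pb = ps − 14, where ps is the price sellers receive.
Demand in terms of ps becomes qd = 249 − 2(ps − 14) = 277 - 2ps. Setting this equal to supply: 277 - 2ps = -122 + 5ps, so ps = 57.
Buyers pay pb = 57 − 14 = 43; q' = -122 + 5·57 = 163.
Buyers' price falls by p* − pb = 53 − 43 = 10; sellers' price rises by ps − p* = 57 − 53 = 4.
So consumers capture 10/14 = 5/7 of each unit of subsidy.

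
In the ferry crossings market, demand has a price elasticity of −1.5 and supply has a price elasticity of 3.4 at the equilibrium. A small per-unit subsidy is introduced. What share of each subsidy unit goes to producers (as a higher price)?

Producer share = 15/49

For a small subsidy around the equilibrium, the benefit split depends on the relative slopes, which at a point are proportional to the elasticities.
Buyer share = εs/(εs + |εd|) = 3.4/(3.4 + 1.5) = 34/49; seller share = |εd|/(εs + |εd|) = 15/49.
So producers capture 15/49 of the subsidy.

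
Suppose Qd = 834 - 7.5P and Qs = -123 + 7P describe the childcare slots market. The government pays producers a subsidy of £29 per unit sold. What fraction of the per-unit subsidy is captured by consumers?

Pre-subsidy: 834 - 7.5P = -123 + 7P gives P* = 66, Q* = 339.
With the subsidy, sellers receive Ps = Pb + 29 for each unit, where Pb is the price buyers pay.
Supply in terms of Pb becomes Qs = -123 + 7(Pb + 29) = 80 + 7Pb. Setting this equal to demand: 834 - 7.5Pb = 80 + 7Pb, so Pb = 52.
Sellers receive Ps = 52 + 29 = 81; Q' = 834 − 7.5·52 = 444.
Buyers' price falls by P* − Pb = 66 − 52 = 14; sellers' price rises by Ps − P* = 81 − 66 = 15.
So consumers capture 14/29 = 14/29 of each unit of subsidy.

Consumer share = 14/29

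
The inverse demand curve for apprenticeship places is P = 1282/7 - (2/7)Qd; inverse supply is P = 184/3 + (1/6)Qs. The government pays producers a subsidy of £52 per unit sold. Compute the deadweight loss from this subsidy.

Pre-subsidy: 1282/7 - (2/7)Q = 184/3 + (1/6)Q gives Q* = 5116/19 and P* = 2018/19.
With the subsidy, sellers receive Ps = Pb + 52 for each unit, where Pb is the price buyers pay.
On the curves, Pb = 1282/7 - (2/7)Q and Ps = 184/3 + (1/6)Q; the wedge Ps − Pb = 52 gives 184/3 + (1/6)Q − (1282/7 - (2/7)Q) = 52, so Q' = 7300/19.
Then Pb = 1282/7 − (2/7)·(7300/19) = 1394/19 and Ps = 184/3 + (1/6)·(7300/19) = 2382/19.
The subsidy expands output by 7300/19 − 5116/19 = 2184/19 past the efficient level; on those units the gap between marginal cost and willingness to pay runs from 0 up to 52.
DWL = ½ × 52 × 2184/19 = 56784/19.

Deadweight loss = 56784/19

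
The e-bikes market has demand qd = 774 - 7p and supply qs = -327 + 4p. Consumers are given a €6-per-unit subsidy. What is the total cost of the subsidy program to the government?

Pre-subsidy: 774 - 7p = -327 + 4p gives p* = 1101/11, q* = 807/11.
With the rebate, buyers effectively pay pb = ps − 6, where ps is the price sellers receive.
Demand in terms of ps becomes qd = 774 − 7(ps − 6) = 816 - 7ps. Setting this equal to supply: 816 - 7ps = -327 + 4ps, so ps = 1143/11.
Buyers pay pb = 1143/11 − 6 = 1077/11; q' = -327 + 4·(1143/11) = 975/11.
Government outlay = subsidy × quantity = 6 × 975/11 = 5850/11.

Government cost = 5850/11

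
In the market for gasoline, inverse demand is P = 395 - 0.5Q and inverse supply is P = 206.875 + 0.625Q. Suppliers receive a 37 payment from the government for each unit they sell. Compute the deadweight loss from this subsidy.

Deadweight loss = 5476/9

Pre-subsidy: 395 - 0.5Q = 206.875 + 0.625Q gives Q* = 1505/9 and P* = 5605/18.
With the subsidy, sellers receive Ps = Pb + 37 for each unit, where Pb is the price buyers pay.
On the curves, Pb = 395 - 0.5Q and Ps = 206.875 + 0.625Q; the wedge Ps − Pb = 37 gives 206.875 + 0.625Q − (395 - 0.5Q) = 37, so Q' = 1801/9.
Then Pb = 395 − 0.5·(1801/9) = 5309/18 and Ps = 206.875 + 0.625·(1801/9) = 5975/18.
The subsidy expands output by 1801/9 − 1505/9 = 296/9 past the efficient level; on those units the gap between marginal cost and willingness to pay runs from 0 up to 37.
DWL = ½ × 37 × 296/9 = 5476/9.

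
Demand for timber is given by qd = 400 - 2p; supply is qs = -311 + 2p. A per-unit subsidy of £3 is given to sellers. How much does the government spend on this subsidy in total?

Pre-subsidy: 400 - 2p = -311 + 2p gives p* = 177.75, q* = 44.5.
With the subsidy, sellers receive ps = pb + 3 for each unit, where pb is the price buyers pay.
Supply in terms of pb becomes qs = -311 + 2(pb + 3) = -305 + 2pb. Setting this equal to demand: 400 - 2pb = -305 + 2pb, so pb = 176.25.
Sellers receive ps = 176.25 + 3 = 179.25; q' = 400 − 2·176.25 = 47.5.
Government outlay = subsidy × quantity = 3 × 47.5 = 142.5.

Government cost = £142.5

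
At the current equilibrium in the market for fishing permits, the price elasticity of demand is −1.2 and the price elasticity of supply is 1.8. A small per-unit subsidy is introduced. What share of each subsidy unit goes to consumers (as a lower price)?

Consumer share = 0.6

For a small subsidy around the equilibrium, the benefit split depends on the relative slopes, which at a point are proportional to the elasticities.
Buyer share = εs/(εs + |εd|) = 1.8/(1.8 + 1.2) = 0.6; seller share = |εd|/(εs + |εd|) = 0.4.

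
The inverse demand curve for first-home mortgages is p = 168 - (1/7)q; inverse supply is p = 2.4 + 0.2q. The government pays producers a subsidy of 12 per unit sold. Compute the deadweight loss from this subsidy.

Pre-subsidy: 168 - (1/7)q = 2.4 + 0.2q gives q* = 483 and p* = 99.
With the subsidy, sellers receive ps = pb + 12 for each unit, where pb is the price buyers pay.
On the curves, pb = 168 - (1/7)q and ps = 2.4 + 0.2q; the wedge ps − pb = 12 gives 2.4 + 0.2q − (168 - (1/7)q) = 12, so q' = 518.
Then pb = 168 − (1/7)·518 = 94 and ps = 2.4 + 0.2·518 = 106.
The subsidy expands output by 518 − 483 = 35 past the efficient level; on those units the gap between marginal cost and willingness to pay runs from 0 up to 12.
DWL = ½ × 12 × 35 = 210.

Deadweight loss = 210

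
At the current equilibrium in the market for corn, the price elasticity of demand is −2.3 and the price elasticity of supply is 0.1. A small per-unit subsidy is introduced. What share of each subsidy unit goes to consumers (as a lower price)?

For a small subsidy around the equilibrium, the benefit split depends on the relative slopes, which at a point are proportional to the elasticities.
Buyer share = εs/(εs + |εd|) = 0.1/(0.1 + 2.3) = 1/24; seller share = |εd|/(εs + |εd|) = 23/24.

Consumer share = 1/24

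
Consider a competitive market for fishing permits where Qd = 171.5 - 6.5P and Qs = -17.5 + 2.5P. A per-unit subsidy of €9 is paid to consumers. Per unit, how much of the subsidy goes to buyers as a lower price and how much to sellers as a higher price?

Pre-subsidy: 171.5 - 6.5P = -17.5 + 2.5P gives P* = 21, Q* = 35.
With the rebate, buyers effectively pay Pb = Ps − 9, where Ps is the price sellers receive.
Demand in terms of Ps becomes Qd = 171.5 − 6.5(Ps − 9) = 230 - 6.5Ps. Setting this equal to supply: 230 - 6.5Ps = -17.5 + 2.5Ps, so Ps = 27.5.
Buyers pay Pb = 27.5 − 9 = 18.5; Q' = -17.5 + 2.5·27.5 = 51.25.
Buyers' price falls by P* − Pb = 21 − 18.5 = 2.5; sellers' price rises by Ps − P* = 27.5 − 21 = 6.5.

Buyers gain €2.5 per unit; sellers gain €6.5 per unit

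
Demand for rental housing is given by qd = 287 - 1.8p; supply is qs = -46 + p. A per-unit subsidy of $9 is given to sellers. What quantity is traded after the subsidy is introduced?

Pre-subsidy: 287 - 1.8p = -46 + p gives p* = 1665/14, q* = 1021/14.
With the subsidy, sellers receive ps = pb + 9 for each unit, where pb is the price buyers pay.
Supply in terms of pb becomes qs = -46 + 1(pb + 9) = -37 + pb. Setting this equal to demand: 287 - 1.8pb = -37 + pb, so pb = 810/7.
Sellers receive ps = 810/7 + 9 = 873/7; q' = 287 − 1.8·(810/7) = 551/7.

q' = 551/7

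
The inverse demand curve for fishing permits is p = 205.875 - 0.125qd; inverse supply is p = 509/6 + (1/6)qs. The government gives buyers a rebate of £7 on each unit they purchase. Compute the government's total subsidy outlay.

Government cost = £3073

Pre-subsidy: 205.875 - 0.125q = 509/6 + (1/6)q gives q* = 415 and p* = 154.
With the rebate, buyers effectively pay pb = ps − 7, where ps is the price sellers receive.
On the curves, pb = 205.875 - 0.125q and ps = 509/6 + (1/6)q; the wedge ps − pb = 7 gives 509/6 + (1/6)q − (205.875 - 0.125q) = 7, so q' = 439.
Then pb = 205.875 − 0.125·439 = 151 and ps = 509/6 + (1/6)·439 = 158.
Government outlay = subsidy × quantity = 7 × 439 = 3073.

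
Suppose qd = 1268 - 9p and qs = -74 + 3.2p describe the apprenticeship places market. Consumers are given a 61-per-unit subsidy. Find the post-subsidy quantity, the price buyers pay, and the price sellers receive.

q' = 422; buyers pay 94; sellers receive 155

Pre-subsidy: 1268 - 9p = -74 + 3.2p gives p* = 110, q* = 278.
With the rebate, buyers effectively pay pb = ps − 61, where ps is the price sellers receive.
Demand in terms of ps becomes qd = 1268 − 9(ps − 61) = 1817 - 9ps. Setting this equal to supply: 1817 - 9ps = -74 + 3.2ps, so ps = 155.
Buyers pay pb = 155 − 61 = 94; q' = -74 + 3.2·155 = 422.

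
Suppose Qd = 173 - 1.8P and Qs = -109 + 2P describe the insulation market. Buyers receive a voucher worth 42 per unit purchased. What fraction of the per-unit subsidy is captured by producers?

Producer share = 9/19

Pre-subsidy: 173 - 1.8P = -109 + 2P gives P* = 1410/19, Q* = 749/19.
With the rebate, buyers effectively pay Pb = Ps − 42, where Ps is the price sellers receive.
Demand in terms of Ps becomes Qd = 173 − 1.8(Ps − 42) = 248.6 - 1.8Ps. Setting this equal to supply: 248.6 - 1.8Ps = -109 + 2Ps, so Ps = 1788/19.
Buyers pay Pb = 1788/19 − 42 = 990/19; Q' = -109 + 2·(1788/19) = 1505/19.
Buyers' price falls by P* − Pb = 1410/19 − 990/19 = 420/19; sellers' price rises by Ps − P* = 1788/19 − 1410/19 = 378/19.
So producers capture (378/19)/42 = 9/19 of each unit of subsidy.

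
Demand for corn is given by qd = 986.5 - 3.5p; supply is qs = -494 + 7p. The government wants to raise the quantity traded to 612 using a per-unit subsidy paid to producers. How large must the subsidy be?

Required subsidy s = 51 per unit

At q = 612, invert demand for the buyer price: pb = (986.5 − 612)/3.5 = 107; invert supply for the seller price: ps = (612 − (-494))/7 = 158.
The subsidy must fill the gap: s = ps − pb = 158 − 107 = 51.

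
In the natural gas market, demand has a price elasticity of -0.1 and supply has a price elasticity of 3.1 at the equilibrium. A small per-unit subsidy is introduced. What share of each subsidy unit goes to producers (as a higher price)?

Producer share = 0.03125

For a small subsidy around the equilibrium, the benefit split depends on the relative slopes, which at a point are proportional to the elasticities.
Buyer share = εs/(εs + |εd|) = 3.1/(3.1 + 0.1) = 0.96875; seller share = |εd|/(εs + |εd|) = 0.03125.
So producers capture 0.03125 of the subsidy.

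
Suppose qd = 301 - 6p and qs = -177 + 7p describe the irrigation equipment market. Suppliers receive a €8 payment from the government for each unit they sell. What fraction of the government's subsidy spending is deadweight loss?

Pre-subsidy: 301 - 6p = -177 + 7p gives p* = 478/13, q* = 1045/13.
With the subsidy, sellers receive ps = pb + 8 for each unit, where pb is the price buyers pay.
Supply in terms of pb becomes qs = -177 + 7(pb + 8) = -121 + 7pb. Setting this equal to demand: 301 - 6pb = -121 + 7pb, so pb = 422/13.
Sellers receive ps = 422/13 + 8 = 526/13; q' = 301 − 6·(422/13) = 1381/13.
ΔCS = ½(1045/13 + 1381/13)(478/13 − 422/13) = 67928/169; ΔPS = ½(1045/13 + 1381/13)(526/13 − 478/13) = 58224/169.
Government spending = 8 × 1381/13 = 11048/13.
DWL = ½ × 8 × (1381/13 − 1045/13) = 1344/13; fraction = (1344/13) / (11048/13) = 168/1381.

DWL / government spending = 168/1381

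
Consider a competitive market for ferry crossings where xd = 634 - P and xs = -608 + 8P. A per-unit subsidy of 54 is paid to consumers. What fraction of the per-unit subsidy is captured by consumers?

Consumer share = 8/9

Pre-subsidy: 634 - P = -608 + 8P gives P* = 138, x* = 496.
With the rebate, buyers effectively pay Pb = Ps − 54, where Ps is the price sellers receive.
Demand in terms of Ps becomes xd = 634 − 1(Ps − 54) = 688 - Ps. Setting this equal to supply: 688 - Ps = -608 + 8Ps, so Ps = 144.
Buyers pay Pb = 144 − 54 = 90; x' = -608 + 8·144 = 544.
Buyers' price falls by P* − Pb = 138 − 90 = 48; sellers' price rises by Ps − P* = 144 − 138 = 6.
So consumers capture 48/54 = 8/9 of each unit of subsidy.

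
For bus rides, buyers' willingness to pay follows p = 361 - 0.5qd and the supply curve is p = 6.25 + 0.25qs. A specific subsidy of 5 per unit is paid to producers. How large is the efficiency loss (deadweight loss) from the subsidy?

Deadweight loss = 50/3

Pre-subsidy: 361 - 0.5q = 6.25 + 0.25q gives q* = 473 and p* = 124.5.
With the subsidy, sellers receive ps = pb + 5 for each unit, where pb is the price buyers pay.
On the curves, pb = 361 - 0.5q and ps = 6.25 + 0.25q; the wedge ps − pb = 5 gives 6.25 + 0.25q − (361 - 0.5q) = 5, so q' = 1439/3.
Then pb = 361 − 0.5·(1439/3) = 727/6 and ps = 6.25 + 0.25·(1439/3) = 757/6.
The subsidy expands output by 1439/3 − 473 = 20/3 past the efficient level; on those units the gap between marginal cost and willingness to pay runs from 0 up to 5.
DWL = ½ × 5 × 20/3 = 50/3.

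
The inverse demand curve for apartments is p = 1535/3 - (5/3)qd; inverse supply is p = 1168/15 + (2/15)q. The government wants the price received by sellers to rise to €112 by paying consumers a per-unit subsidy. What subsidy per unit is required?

Required subsidy s = €27 per unit

At a seller price of 112, quantity supplied is -584 + 7.5·112 = 256.
Buyers absorb 256 only when they pay pb = 1535/3 − (5/3)·256 = 85.
s = ps − pb = 112 − 85 = 27.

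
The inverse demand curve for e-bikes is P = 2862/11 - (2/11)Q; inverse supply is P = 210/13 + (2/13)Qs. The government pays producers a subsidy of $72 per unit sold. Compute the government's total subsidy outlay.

Pre-subsidy: 2862/11 - (2/11)Q = 210/13 + (2/13)Q gives Q* = 727 and P* = 128.
With the subsidy, sellers receive Ps = Pb + 72 for each unit, where Pb is the price buyers pay.
On the curves, Pb = 2862/11 - (2/11)Q and Ps = 210/13 + (2/13)Q; the wedge Ps − Pb = 72 gives 210/13 + (2/13)Q − (2862/11 - (2/11)Q) = 72, so Q' = 941.5.
Then Pb = 2862/11 − (2/11)·941.5 = 89 and Ps = 210/13 + (2/13)·941.5 = 161.
Government outlay = subsidy × quantity = 72 × 941.5 = 67788.

Government cost = $67788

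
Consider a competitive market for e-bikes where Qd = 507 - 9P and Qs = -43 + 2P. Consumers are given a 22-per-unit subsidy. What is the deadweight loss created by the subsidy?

Deadweight loss = 396

Pre-subsidy: 507 - 9P = -43 + 2P gives P* = 50, Q* = 57.
With the rebate, buyers effectively pay Pb = Ps − 22, where Ps is the price sellers receive.
Demand in terms of Ps becomes Qd = 507 − 9(Ps − 22) = 705 - 9Ps. Setting this equal to supply: 705 - 9Ps = -43 + 2Ps, so Ps = 68.
Buyers pay Pb = 68 − 22 = 46; Q' = -43 + 2·68 = 93.
The subsidy expands output by 93 − 57 = 36 past the efficient level; on those units the gap between marginal cost and willingness to pay runs from 0 up to 22.
DWL = ½ × 22 × 36 = 396.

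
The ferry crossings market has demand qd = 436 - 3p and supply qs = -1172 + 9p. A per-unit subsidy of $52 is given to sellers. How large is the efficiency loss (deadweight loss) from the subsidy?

Deadweight loss = $3042

Pre-subsidy: 436 - 3p = -1172 + 9p gives p* = 134, q* = 34.
With the subsidy, sellers receive ps = pb + 52 for each unit, where pb is the price buyers pay.
Supply in terms of pb becomes qs = -1172 + 9(pb + 52) = -704 + 9pb. Setting this equal to demand: 436 - 3pb = -704 + 9pb, so pb = 95.
Sellers receive ps = 95 + 52 = 147; q' = 436 − 3·95 = 151.
The subsidy expands output by 151 − 34 = 117 past the efficient level; on those units the gap between marginal cost and willingness to pay runs from 0 up to 52.
DWL = ½ × 52 × 117 = 3042.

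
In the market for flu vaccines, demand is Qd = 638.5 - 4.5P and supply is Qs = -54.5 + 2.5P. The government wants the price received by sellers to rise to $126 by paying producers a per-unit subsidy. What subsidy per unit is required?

Required subsidy s = $42 per unit

At a seller price of 126, quantity supplied is -54.5 + 2.5·126 = 260.5.
Buyers absorb 260.5 only when they pay Pb with 638.5 − 4.5·Pb = 260.5, i.e. Pb = 84.
s = Ps − Pb = 126 − 84 = 42.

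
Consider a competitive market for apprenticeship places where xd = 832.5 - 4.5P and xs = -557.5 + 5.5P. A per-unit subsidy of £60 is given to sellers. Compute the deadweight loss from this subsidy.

Pre-subsidy: 832.5 - 4.5P = -557.5 + 5.5P gives P* = 139, x* = 207.
With the subsidy, sellers receive Ps = Pb + 60 for each unit, where Pb is the price buyers pay.
Supply in terms of Pb becomes xs = -557.5 + 5.5(Pb + 60) = -227.5 + 5.5Pb. Setting this equal to demand: 832.5 - 4.5Pb = -227.5 + 5.5Pb, so Pb = 106.
Sellers receive Ps = 106 + 60 = 166; x' = 832.5 − 4.5·106 = 355.5.
The subsidy expands output by 355.5 − 207 = 148.5 past the efficient level; on those units the gap between marginal cost and willingness to pay runs from 0 up to 60.
DWL = ½ × 60 × 148.5 = 4455.

Deadweight loss = £4455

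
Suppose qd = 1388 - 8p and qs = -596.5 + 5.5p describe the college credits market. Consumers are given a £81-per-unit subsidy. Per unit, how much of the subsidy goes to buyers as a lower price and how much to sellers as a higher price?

Buyers gain £33 per unit; sellers gain £48 per unit

Pre-subsidy: 1388 - 8p = -596.5 + 5.5p gives p* = 147, q* = 212.
With the rebate, buyers effectively pay pb = ps − 81, where ps is the price sellers receive.
Demand in terms of ps becomes qd = 1388 − 8(ps − 81) = 2036 - 8ps. Setting this equal to supply: 2036 - 8ps = -596.5 + 5.5ps, so ps = 195.
Buyers pay pb = 195 − 81 = 114; q' = -596.5 + 5.5·195 = 476.
Buyers' price falls by p* − pb = 147 − 114 = 33; sellers' price rises by ps − p* = 195 − 147 = 48.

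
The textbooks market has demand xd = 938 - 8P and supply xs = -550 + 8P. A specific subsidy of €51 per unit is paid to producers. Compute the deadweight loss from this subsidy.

Pre-subsidy: 938 - 8P = -550 + 8P gives P* = 93, x* = 194.
With the subsidy, sellers receive Ps = Pb + 51 for each unit, where Pb is the price buyers pay.
Supply in terms of Pb becomes xs = -550 + 8(Pb + 51) = -142 + 8Pb. Setting this equal to demand: 938 - 8Pb = -142 + 8Pb, so Pb = 67.5.
Sellers receive Ps = 67.5 + 51 = 118.5; x' = 938 − 8·67.5 = 398.
The subsidy expands output by 398 − 194 = 204 past the efficient level; on those units the gap between marginal cost and willingness to pay runs from 0 up to 51.
DWL = ½ × 51 × 204 = 5202.

Deadweight loss = €5202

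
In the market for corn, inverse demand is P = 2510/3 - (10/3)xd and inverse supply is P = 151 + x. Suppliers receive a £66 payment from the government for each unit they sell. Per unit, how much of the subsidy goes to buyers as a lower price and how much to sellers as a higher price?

Pre-subsidy: 2510/3 - (10/3)x = 151 + x gives x* = 2057/13 and P* = 4020/13.
With the subsidy, sellers receive Ps = Pb + 66 for each unit, where Pb is the price buyers pay.
On the curves, Pb = 2510/3 - (10/3)x and Ps = 151 + x; the wedge Ps − Pb = 66 gives 151 + x − (2510/3 - (10/3)x) = 66, so x' = 2255/13.
Then Pb = 2510/3 − (10/3)·(2255/13) = 3360/13 and Ps = 151 + 1·(2255/13) = 4218/13.
Buyers' price falls by P* − Pb = 4020/13 − 3360/13 = 660/13; sellers' price rises by Ps − P* = 4218/13 − 4020/13 = 198/13.

Buyers gain 660/13 per unit; sellers gain 198/13 per unit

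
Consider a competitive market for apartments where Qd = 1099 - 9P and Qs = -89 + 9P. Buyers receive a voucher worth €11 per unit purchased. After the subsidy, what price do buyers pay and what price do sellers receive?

Pre-subsidy: 1099 - 9P = -89 + 9P gives P* = 66, Q* = 505.
With the rebate, buyers effectively pay Pb = Ps − 11, where Ps is the price sellers receive.
Demand in terms of Ps becomes Qd = 1099 − 9(Ps − 11) = 1198 - 9Ps. Setting this equal to supply: 1198 - 9Ps = -89 + 9Ps, so Ps = 71.5.
Buyers pay Pb = 71.5 − 11 = 60.5; Q' = -89 + 9·71.5 = 554.5.

Buyers pay €60.5; sellers receive €71.5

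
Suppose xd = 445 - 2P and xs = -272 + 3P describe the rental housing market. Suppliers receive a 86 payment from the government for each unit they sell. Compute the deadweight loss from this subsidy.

Pre-subsidy: 445 - 2P = -272 + 3P gives P* = 143.4, x* = 158.2.
With the subsidy, sellers receive Ps = Pb + 86 for each unit, where Pb is the price buyers pay.
Supply in terms of Pb becomes xs = -272 + 3(Pb + 86) = -14 + 3Pb. Setting this equal to demand: 445 - 2Pb = -14 + 3Pb, so Pb = 91.8.
Sellers receive Ps = 91.8 + 86 = 177.8; x' = 445 − 2·91.8 = 261.4.
The subsidy expands output by 261.4 − 158.2 = 103.2 past the efficient level; on those units the gap between marginal cost and willingness to pay runs from 0 up to 86.
DWL = ½ × 86 × 103.2 = 4437.6.

Deadweight loss = 4437.6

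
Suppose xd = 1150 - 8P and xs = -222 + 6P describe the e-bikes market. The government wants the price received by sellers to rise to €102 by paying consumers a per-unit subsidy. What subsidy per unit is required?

Required subsidy s = €7 per unit

At a seller price of 102, quantity supplied is -222 + 6·102 = 390.
Buyers absorb 390 only when they pay Pb with 1150 − 8·Pb = 390, i.e. Pb = 95.
s = Ps − Pb = 102 − 95 = 7.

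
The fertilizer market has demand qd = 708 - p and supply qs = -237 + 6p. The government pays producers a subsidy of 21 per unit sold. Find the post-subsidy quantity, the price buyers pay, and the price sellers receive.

Pre-subsidy: 708 - p = -237 + 6p gives p* = 135, q* = 573.
With the subsidy, sellers receive ps = pb + 21 for each unit, where pb is the price buyers pay.
Supply in terms of pb becomes qs = -237 + 6(pb + 21) = -111 + 6pb. Setting this equal to demand: 708 - pb = -111 + 6pb, so pb = 117.
Sellers receive ps = 117 + 21 = 138; q' = 708 − 1·117 = 591.

q' = 591; buyers pay 117; sellers receive 138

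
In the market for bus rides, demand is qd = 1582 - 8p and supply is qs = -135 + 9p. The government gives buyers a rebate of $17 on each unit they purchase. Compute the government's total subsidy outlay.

Government cost = $14382

Pre-subsidy: 1582 - 8p = -135 + 9p gives p* = 101, q* = 774.
With the rebate, buyers effectively pay pb = ps − 17, where ps is the price sellers receive.
Demand in terms of ps becomes qd = 1582 − 8(ps − 17) = 1718 - 8ps. Setting this equal to supply: 1718 - 8ps = -135 + 9ps, so ps = 109.
Buyers pay pb = 109 − 17 = 92; q' = -135 + 9·109 = 846.
Government outlay = subsidy × quantity = 17 × 846 = 14382.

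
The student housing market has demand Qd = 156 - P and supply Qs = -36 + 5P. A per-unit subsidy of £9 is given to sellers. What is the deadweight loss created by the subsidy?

Pre-subsidy: 156 - P = -36 + 5P gives P* = 32, Q* = 124.
With the subsidy, sellers receive Ps = Pb + 9 for each unit, where Pb is the price buyers pay.
Supply in terms of Pb becomes Qs = -36 + 5(Pb + 9) = 9 + 5Pb. Setting this equal to demand: 156 - Pb = 9 + 5Pb, so Pb = 24.5.
Sellers receive Ps = 24.5 + 9 = 33.5; Q' = 156 − 1·24.5 = 131.5.
The subsidy expands output by 131.5 − 124 = 7.5 past the efficient level; on those units the gap between marginal cost and willingness to pay runs from 0 up to 9.
DWL = ½ × 9 × 7.5 = 33.75.

Deadweight loss = £33.75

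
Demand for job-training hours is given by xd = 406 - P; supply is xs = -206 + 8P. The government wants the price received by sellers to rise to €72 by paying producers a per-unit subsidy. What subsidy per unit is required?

At a seller price of 72, quantity supplied is -206 + 8·72 = 370.
Buyers absorb 370 only when they pay Pb with 406 − 1·Pb = 370, i.e. Pb = 36.
s = Ps − Pb = 72 − 36 = 36.

Required subsidy s = €36 per unit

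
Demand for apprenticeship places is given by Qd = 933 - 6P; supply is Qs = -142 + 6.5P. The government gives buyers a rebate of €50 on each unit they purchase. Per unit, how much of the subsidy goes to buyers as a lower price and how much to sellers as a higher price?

Pre-subsidy: 933 - 6P = -142 + 6.5P gives P* = 86, Q* = 417.
With the rebate, buyers effectively pay Pb = Ps − 50, where Ps is the price sellers receive.
Demand in terms of Ps becomes Qd = 933 − 6(Ps − 50) = 1233 - 6Ps. Setting this equal to supply: 1233 - 6Ps = -142 + 6.5Ps, so Ps = 110.
Buyers pay Pb = 110 − 50 = 60; Q' = -142 + 6.5·110 = 573.
Buyers' price falls by P* − Pb = 86 − 60 = 26; sellers' price rises by Ps − P* = 110 − 86 = 24.

Buyers gain €26 per unit; sellers gain €24 per unit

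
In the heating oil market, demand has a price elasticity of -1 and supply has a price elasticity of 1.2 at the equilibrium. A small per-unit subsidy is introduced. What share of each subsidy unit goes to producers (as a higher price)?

For a small subsidy around the equilibrium, the benefit split depends on the relative slopes, which at a point are proportional to the elasticities.
Buyer share = εs/(εs + |εd|) = 1.2/(1.2 + 1) = 6/11; seller share = |εd|/(εs + |εd|) = 5/11.
So producers capture 5/11 of the subsidy.

Producer share = 5/11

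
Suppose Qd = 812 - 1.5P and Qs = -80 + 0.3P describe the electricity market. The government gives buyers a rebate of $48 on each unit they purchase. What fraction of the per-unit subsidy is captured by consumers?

Consumer share = 1/6

Pre-subsidy: 812 - 1.5P = -80 + 0.3P gives P* = 4460/9, Q* = 206/3.
With the rebate, buyers effectively pay Pb = Ps − 48, where Ps is the price sellers receive.
Demand in terms of Ps becomes Qd = 812 − 1.5(Ps − 48) = 884 - 1.5Ps. Setting this equal to supply: 884 - 1.5Ps = -80 + 0.3Ps, so Ps = 4820/9.
Buyers pay Pb = 4820/9 − 48 = 4388/9; Q' = -80 + 0.3·(4820/9) = 242/3.
Buyers' price falls by P* − Pb = 4460/9 − 4388/9 = 8; sellers' price rises by Ps − P* = 4820/9 − 4460/9 = 40.
So consumers capture 8/48 = 1/6 of each unit of subsidy.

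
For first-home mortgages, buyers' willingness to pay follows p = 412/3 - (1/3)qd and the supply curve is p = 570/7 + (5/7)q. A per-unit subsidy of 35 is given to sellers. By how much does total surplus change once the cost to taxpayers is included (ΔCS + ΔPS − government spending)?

Pre-subsidy: 412/3 - (1/3)q = 570/7 + (5/7)q gives q* = 587/11 and p* = 1315/11.
With the subsidy, sellers receive ps = pb + 35 for each unit, where pb is the price buyers pay.
On the curves, pb = 412/3 - (1/3)q and ps = 570/7 + (5/7)q; the wedge ps − pb = 35 gives 570/7 + (5/7)q − (412/3 - (1/3)q) = 35, so q' = 1909/22.
Then pb = 412/3 − (1/3)·(1909/22) = 2385/22 and ps = 570/7 + (5/7)·(1909/22) = 3155/22.
ΔCS = ½(587/11 + 1909/22)(1315/11 − 2385/22) = 755335/968; ΔPS = ½(587/11 + 1909/22)(3155/22 − 1315/11) = 1618575/968.
Government spending = 35 × 1909/22 = 66815/22.
Net change = 755335/968 + 1618575/968 − 66815/22 = -25725/44. The loss equals the DWL triangle ½·35·735/22.

Net change in total surplus = -25725/44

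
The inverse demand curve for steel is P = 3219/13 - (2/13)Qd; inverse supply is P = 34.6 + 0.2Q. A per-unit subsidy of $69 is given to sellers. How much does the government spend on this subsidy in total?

Pre-subsidy: 3219/13 - (2/13)Q = 34.6 + 0.2Q gives Q* = 602 and P* = 155.
With the subsidy, sellers receive Ps = Pb + 69 for each unit, where Pb is the price buyers pay.
On the curves, Pb = 3219/13 - (2/13)Q and Ps = 34.6 + 0.2Q; the wedge Ps − Pb = 69 gives 34.6 + 0.2Q − (3219/13 - (2/13)Q) = 69, so Q' = 797.
Then Pb = 3219/13 − (2/13)·797 = 125 and Ps = 34.6 + 0.2·797 = 194.
Government outlay = subsidy × quantity = 69 × 797 = 54993.

Government cost = $54993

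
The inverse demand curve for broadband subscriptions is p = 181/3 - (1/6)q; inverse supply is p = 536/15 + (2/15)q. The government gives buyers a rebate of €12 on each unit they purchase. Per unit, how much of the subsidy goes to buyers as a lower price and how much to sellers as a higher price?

Buyers gain 20/3 per unit; sellers gain 16/3 per unit

Pre-subsidy: 181/3 - (1/6)q = 536/15 + (2/15)q gives q* = 82 and p* = 140/3.
With the rebate, buyers effectively pay pb = ps − 12, where ps is the price sellers receive.
On the curves, pb = 181/3 - (1/6)q and ps = 536/15 + (2/15)q; the wedge ps − pb = 12 gives 536/15 + (2/15)q − (181/3 - (1/6)q) = 12, so q' = 122.
Then pb = 181/3 − (1/6)·122 = 40 and ps = 536/15 + (2/15)·122 = 52.
Buyers' price falls by p* − pb = 140/3 − 40 = 20/3; sellers' price rises by ps − p* = 52 − 140/3 = 16/3.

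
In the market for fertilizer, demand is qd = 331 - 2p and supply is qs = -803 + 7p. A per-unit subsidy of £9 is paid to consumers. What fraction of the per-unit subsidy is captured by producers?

Producer share = 2/9

Pre-subsidy: 331 - 2p = -803 + 7p gives p* = 126, q* = 79.
With the rebate, buyers effectively pay pb = ps − 9, where ps is the price sellers receive.
Demand in terms of ps becomes qd = 331 − 2(ps − 9) = 349 - 2ps. Setting this equal to supply: 349 - 2ps = -803 + 7ps, so ps = 128.
Buyers pay pb = 128 − 9 = 119; q' = -803 + 7·128 = 93.
Buyers' price falls by p* − pb = 126 − 119 = 7; sellers' price rises by ps − p* = 128 − 126 = 2.
So producers capture 2/9 = 2/9 of each unit of subsidy.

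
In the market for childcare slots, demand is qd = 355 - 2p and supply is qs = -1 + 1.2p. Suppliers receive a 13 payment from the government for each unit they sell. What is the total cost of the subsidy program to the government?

Pre-subsidy: 355 - 2p = -1 + 1.2p gives p* = 111.25, q* = 132.5.
With the subsidy, sellers receive ps = pb + 13 for each unit, where pb is the price buyers pay.
Supply in terms of pb becomes qs = -1 + 1.2(pb + 13) = 14.6 + 1.2pb. Setting this equal to demand: 355 - 2pb = 14.6 + 1.2pb, so pb = 106.375.
Sellers receive ps = 106.375 + 13 = 119.375; q' = 355 − 2·106.375 = 142.25.
Government outlay = subsidy × quantity = 13 × 142.25 = 1849.25.

Government cost = 1849.25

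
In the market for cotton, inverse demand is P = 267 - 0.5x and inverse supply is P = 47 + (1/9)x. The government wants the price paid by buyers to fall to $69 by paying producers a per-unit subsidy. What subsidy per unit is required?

At a buyer price of 69, quantity demanded is 534 − 2·69 = 396.
Sellers supply 396 only when they receive Ps = 47 + (1/9)·396 = 91.
s = Ps − Pb = 91 − 69 = 22.

Required subsidy s = $22 per unit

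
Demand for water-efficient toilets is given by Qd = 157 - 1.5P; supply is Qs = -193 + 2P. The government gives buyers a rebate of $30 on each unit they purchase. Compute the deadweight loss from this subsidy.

Deadweight loss = 2700/7

Pre-subsidy: 157 - 1.5P = -193 + 2P gives P* = 100, Q* = 7.
With the rebate, buyers effectively pay Pb = Ps − 30, where Ps is the price sellers receive.
Demand in terms of Ps becomes Qd = 157 − 1.5(Ps − 30) = 202 - 1.5Ps. Setting this equal to supply: 202 - 1.5Ps = -193 + 2Ps, so Ps = 790/7.
Buyers pay Pb = 790/7 − 30 = 580/7; Q' = -193 + 2·(790/7) = 229/7.
The subsidy expands output by 229/7 − 7 = 180/7 past the efficient level; on those units the gap between marginal cost and willingness to pay runs from 0 up to 30.
DWL = ½ × 30 × 180/7 = 2700/7.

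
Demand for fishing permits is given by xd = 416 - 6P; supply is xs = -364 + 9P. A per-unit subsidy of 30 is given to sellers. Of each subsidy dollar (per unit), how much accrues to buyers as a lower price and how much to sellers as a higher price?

Buyers gain 18 per unit; sellers gain 12 per unit

Pre-subsidy: 416 - 6P = -364 + 9P gives P* = 52, x* = 104.
With the subsidy, sellers receive Ps = Pb + 30 for each unit, where Pb is the price buyers pay.
Supply in terms of Pb becomes xs = -364 + 9(Pb + 30) = -94 + 9Pb. Setting this equal to demand: 416 - 6Pb = -94 + 9Pb, so Pb = 34.
Sellers receive Ps = 34 + 30 = 64; x' = 416 − 6·34 = 212.
Buyers' price falls by P* − Pb = 52 − 34 = 18; sellers' price rises by Ps − P* = 64 − 52 = 12.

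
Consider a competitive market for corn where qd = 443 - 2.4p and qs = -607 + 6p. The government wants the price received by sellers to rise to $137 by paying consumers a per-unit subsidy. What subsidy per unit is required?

Required subsidy s = $42 per unit

At a seller price of 137, quantity supplied is -607 + 6·137 = 215.
Buyers absorb 215 only when they pay pb with 443 − 2.4·pb = 215, i.e. pb = 95.
s = ps − pb = 137 − 95 = 42.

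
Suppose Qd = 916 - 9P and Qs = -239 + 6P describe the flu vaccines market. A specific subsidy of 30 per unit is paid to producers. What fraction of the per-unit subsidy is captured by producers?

Producer share = 0.6

Pre-subsidy: 916 - 9P = -239 + 6P gives P* = 77, Q* = 223.
With the subsidy, sellers receive Ps = Pb + 30 for each unit, where Pb is the price buyers pay.
Supply in terms of Pb becomes Qs = -239 + 6(Pb + 30) = -59 + 6Pb. Setting this equal to demand: 916 - 9Pb = -59 + 6Pb, so Pb = 65.
Sellers receive Ps = 65 + 30 = 95; Q' = 916 − 9·65 = 331.
Buyers' price falls by P* − Pb = 77 − 65 = 12; sellers' price rises by Ps − P* = 95 − 77 = 18.
So producers capture 18/30 = 0.6 of each unit of subsidy.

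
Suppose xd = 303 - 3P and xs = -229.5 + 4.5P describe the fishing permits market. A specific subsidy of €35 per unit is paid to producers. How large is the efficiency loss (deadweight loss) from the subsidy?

Pre-subsidy: 303 - 3P = -229.5 + 4.5P gives P* = 71, x* = 90.
With the subsidy, sellers receive Ps = Pb + 35 for each unit, where Pb is the price buyers pay.
Supply in terms of Pb becomes xs = -229.5 + 4.5(Pb + 35) = -72 + 4.5Pb. Setting this equal to demand: 303 - 3Pb = -72 + 4.5Pb, so Pb = 50.
Sellers receive Ps = 50 + 35 = 85; x' = 303 − 3·50 = 153.
The subsidy expands output by 153 − 90 = 63 past the efficient level; on those units the gap between marginal cost and willingness to pay runs from 0 up to 35.
DWL = ½ × 35 × 63 = 1102.5.

Deadweight loss = €1102.5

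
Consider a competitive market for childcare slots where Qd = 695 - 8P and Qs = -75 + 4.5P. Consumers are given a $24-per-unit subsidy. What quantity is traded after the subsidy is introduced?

Q' = 271.32

Pre-subsidy: 695 - 8P = -75 + 4.5P gives P* = 61.6, Q* = 202.2.
With the rebate, buyers effectively pay Pb = Ps − 24, where Ps is the price sellers receive.
Demand in terms of Ps becomes Qd = 695 − 8(Ps − 24) = 887 - 8Ps. Setting this equal to supply: 887 - 8Ps = -75 + 4.5Ps, so Ps = 76.96.
Buyers pay Pb = 76.96 − 24 = 52.96; Q' = -75 + 4.5·76.96 = 271.32.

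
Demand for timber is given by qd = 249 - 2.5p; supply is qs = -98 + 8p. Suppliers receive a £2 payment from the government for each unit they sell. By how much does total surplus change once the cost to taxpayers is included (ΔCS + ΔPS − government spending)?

Pre-subsidy: 249 - 2.5p = -98 + 8p gives p* = 694/21, q* = 3494/21.
With the subsidy, sellers receive ps = pb + 2 for each unit, where pb is the price buyers pay.
Supply in terms of pb becomes qs = -98 + 8(pb + 2) = -82 + 8pb. Setting this equal to demand: 249 - 2.5pb = -82 + 8pb, so pb = 662/21.
Sellers receive ps = 662/21 + 2 = 704/21; q' = 249 − 2.5·(662/21) = 3574/21.
ΔCS = ½(3494/21 + 3574/21)(694/21 − 662/21) = 37696/147; ΔPS = ½(3494/21 + 3574/21)(704/21 − 694/21) = 11780/147.
Government spending = 2 × 3574/21 = 7148/21.
Net change = 37696/147 + 11780/147 − 7148/21 = -80/21. The loss equals the DWL triangle ½·2·80/21.

Net change in total surplus = -80/21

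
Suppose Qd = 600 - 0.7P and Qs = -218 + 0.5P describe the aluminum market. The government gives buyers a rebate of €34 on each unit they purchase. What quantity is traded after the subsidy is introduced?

Q' = 132.75

Pre-subsidy: 600 - 0.7P = -218 + 0.5P gives P* = 2045/3, Q* = 737/6.
With the rebate, buyers effectively pay Pb = Ps − 34, where Ps is the price sellers receive.
Demand in terms of Ps becomes Qd = 600 − 0.7(Ps − 34) = 623.8 - 0.7Ps. Setting this equal to supply: 623.8 - 0.7Ps = -218 + 0.5Ps, so Ps = 701.5.
Buyers pay Pb = 701.5 − 34 = 667.5; Q' = -218 + 0.5·701.5 = 132.75.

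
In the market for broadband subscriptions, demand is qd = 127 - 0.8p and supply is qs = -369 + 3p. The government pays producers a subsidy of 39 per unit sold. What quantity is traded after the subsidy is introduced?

q' = 897/19

Pre-subsidy: 127 - 0.8p = -369 + 3p gives p* = 2480/19, q* = 429/19.
With the subsidy, sellers receive ps = pb + 39 for each unit, where pb is the price buyers pay.
Supply in terms of pb becomes qs = -369 + 3(pb + 39) = -252 + 3pb. Setting this equal to demand: 127 - 0.8pb = -252 + 3pb, so pb = 1895/19.
Sellers receive ps = 1895/19 + 39 = 2636/19; q' = 127 − 0.8·(1895/19) = 897/19.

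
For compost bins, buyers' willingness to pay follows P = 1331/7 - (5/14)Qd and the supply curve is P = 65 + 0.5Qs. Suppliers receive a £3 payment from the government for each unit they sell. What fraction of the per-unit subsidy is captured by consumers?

Consumer share = 5/12

Pre-subsidy: 1331/7 - (5/14)Q = 65 + 0.5Q gives Q* = 146 and P* = 138.
With the subsidy, sellers receive Ps = Pb + 3 for each unit, where Pb is the price buyers pay.
On the curves, Pb = 1331/7 - (5/14)Q and Ps = 65 + 0.5Q; the wedge Ps − Pb = 3 gives 65 + 0.5Q − (1331/7 - (5/14)Q) = 3, so Q' = 149.5.
Then Pb = 1331/7 − (5/14)·149.5 = 136.75 and Ps = 65 + 0.5·149.5 = 139.75.
Buyers' price falls by P* − Pb = 138 − 136.75 = 1.25; sellers' price rises by Ps − P* = 139.75 − 138 = 1.75.
So consumers capture 1.25/3 = 5/12 of each unit of subsidy.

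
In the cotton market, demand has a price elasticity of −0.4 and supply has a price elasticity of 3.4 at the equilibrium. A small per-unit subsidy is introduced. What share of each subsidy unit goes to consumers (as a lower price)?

For a small subsidy around the equilibrium, the benefit split depends on the relative slopes, which at a point are proportional to the elasticities.
Buyer share = εs/(εs + |εd|) = 3.4/(3.4 + 0.4) = 17/19; seller share = |εd|/(εs + |εd|) = 2/19.

Consumer share = 17/19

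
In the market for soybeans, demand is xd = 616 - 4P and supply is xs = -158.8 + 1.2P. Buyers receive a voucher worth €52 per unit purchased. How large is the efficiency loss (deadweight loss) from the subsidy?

Pre-subsidy: 616 - 4P = -158.8 + 1.2P gives P* = 149, x* = 20.
With the rebate, buyers effectively pay Pb = Ps − 52, where Ps is the price sellers receive.
Demand in terms of Ps becomes xd = 616 − 4(Ps − 52) = 824 - 4Ps. Setting this equal to supply: 824 - 4Ps = -158.8 + 1.2Ps, so Ps = 189.
Buyers pay Pb = 189 − 52 = 137; x' = -158.8 + 1.2·189 = 68.
The subsidy expands output by 68 − 20 = 48 past the efficient level; on those units the gap between marginal cost and willingness to pay runs from 0 up to 52.
DWL = ½ × 52 × 48 = 1248.

Deadweight loss = €1248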